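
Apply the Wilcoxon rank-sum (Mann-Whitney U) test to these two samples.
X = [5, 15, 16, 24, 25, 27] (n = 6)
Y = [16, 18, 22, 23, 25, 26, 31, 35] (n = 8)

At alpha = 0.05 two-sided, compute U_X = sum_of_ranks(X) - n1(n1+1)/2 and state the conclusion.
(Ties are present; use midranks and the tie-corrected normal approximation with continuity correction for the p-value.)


Step 1: Combine and sort all 14 observations; assign midranks.
sorted (value, group): (5,X), (15,X), (16,X), (16,Y), (18,Y), (22,Y), (23,Y), (24,X), (25,X), (25,Y), (26,Y), (27,X), (31,Y), (35,Y)
ranks: 5->1, 15->2, 16->3.5, 16->3.5, 18->5, 22->6, 23->7, 24->8, 25->9.5, 25->9.5, 26->11, 27->12, 31->13, 35->14
Step 2: Rank sum for X: R1 = 1 + 2 + 3.5 + 8 + 9.5 + 12 = 36.
Step 3: U_X = R1 - n1(n1+1)/2 = 36 - 6*7/2 = 36 - 21 = 15.
       U_Y = n1*n2 - U_X = 48 - 15 = 33.
Step 4: Ties are present, so use the tie-corrected normal approximation (with continuity correction) for the p-value.
Step 5: p-value = 0.271435; compare to alpha = 0.05. fail to reject H0.

U_X = 15, p = 0.271435, fail to reject H0 at alpha = 0.05.


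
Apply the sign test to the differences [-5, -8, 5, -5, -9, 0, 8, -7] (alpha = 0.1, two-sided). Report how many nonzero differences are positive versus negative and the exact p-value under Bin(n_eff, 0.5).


Step 1: Discard zero differences. Original n = 8; n_eff = number of nonzero differences = 7.
Nonzero differences (with sign): -5, -8, +5, -5, -9, +8, -7
Step 2: Count signs: positive = 2, negative = 5.
Step 3: Under H0: P(positive) = 0.5, so the number of positives S ~ Bin(7, 0.5).
Step 4: Two-sided exact p-value = sum of Bin(7,0.5) probabilities at or below the observed probability = 0.453125.
Step 5: alpha = 0.1. fail to reject H0.

n_eff = 7, pos = 2, neg = 5, p = 0.453125, fail to reject H0.


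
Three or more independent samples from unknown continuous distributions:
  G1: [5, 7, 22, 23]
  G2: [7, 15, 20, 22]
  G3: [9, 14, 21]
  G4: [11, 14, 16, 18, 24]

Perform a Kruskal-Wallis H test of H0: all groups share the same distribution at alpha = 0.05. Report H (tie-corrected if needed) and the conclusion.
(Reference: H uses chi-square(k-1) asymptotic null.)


Step 1: Combine all N = 16 observations and assign midranks.
sorted (value, group, rank): (5,G1,1), (7,G1,2.5), (7,G2,2.5), (9,G3,4), (11,G4,5), (14,G3,6.5), (14,G4,6.5), (15,G2,8), (16,G4,9), (18,G4,10), (20,G2,11), (21,G3,12), (22,G1,13.5), (22,G2,13.5), (23,G1,15), (24,G4,16)
Step 2: Sum ranks within each group.
R_1 = 32 (n_1 = 4)
R_2 = 35 (n_2 = 4)
R_3 = 22.5 (n_3 = 3)
R_4 = 46.5 (n_4 = 5)
Step 3: H = 12/(N(N+1)) * sum(R_i^2/n_i) - 3(N+1)
     = 12/(16*17) * (32^2/4 + 35^2/4 + 22.5^2/3 + 46.5^2/5) - 3*17
     = 0.044118 * 1163.45 - 51
     = 0.328676.
Step 4: Ties present; correction factor C = 1 - 18/(16^3 - 16) = 0.995588. Corrected H = 0.328676 / 0.995588 = 0.330133.
Step 5: Under H0, H ~ chi^2(3); p-value = 0.954265.
Step 6: alpha = 0.05. fail to reject H0.

H = 0.3301, df = 3, p = 0.954265, fail to reject H0.


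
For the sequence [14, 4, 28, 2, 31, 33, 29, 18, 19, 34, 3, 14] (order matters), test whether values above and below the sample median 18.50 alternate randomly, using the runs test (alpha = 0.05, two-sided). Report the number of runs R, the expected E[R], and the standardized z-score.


Step 1: Compute median = 18.50; label A = above, B = below.
Labels in order: BBABAAABAABB  (n_A = 6, n_B = 6)
Step 2: Count runs R = 7.
Step 3: Under H0 (random ordering), E[R] = 2*n_A*n_B/(n_A+n_B) + 1 = 2*6*6/12 + 1 = 7.0000.
        Var[R] = 2*n_A*n_B*(2*n_A*n_B - n_A - n_B) / ((n_A+n_B)^2 * (n_A+n_B-1)) = 4320/1584 = 2.7273.
        SD[R] = 1.6514.
Step 4: R = E[R], so z = 0 with no continuity correction.
Step 5: Two-sided p-value via normal approximation = 2*(1 - Phi(|z|)) = 1.000000.
Step 6: alpha = 0.05. fail to reject H0.

R = 7, z = 0.0000, p = 1.000000, fail to reject H0.


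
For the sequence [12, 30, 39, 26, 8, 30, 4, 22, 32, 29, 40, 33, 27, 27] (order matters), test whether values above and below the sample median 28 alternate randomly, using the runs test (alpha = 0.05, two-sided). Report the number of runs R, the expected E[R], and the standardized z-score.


Step 1: Compute median = 28; label A = above, B = below.
Labels in order: BAABBABBAAAABB  (n_A = 7, n_B = 7)
Step 2: Count runs R = 7.
Step 3: Under H0 (random ordering), E[R] = 2*n_A*n_B/(n_A+n_B) + 1 = 2*7*7/14 + 1 = 8.0000.
        Var[R] = 2*n_A*n_B*(2*n_A*n_B - n_A - n_B) / ((n_A+n_B)^2 * (n_A+n_B-1)) = 8232/2548 = 3.2308.
        SD[R] = 1.7974.
Step 4: Continuity-corrected z = (R + 0.5 - E[R]) / SD[R] = (7 + 0.5 - 8.0000) / 1.7974 = -0.2782.
Step 5: Two-sided p-value via normal approximation = 2*(1 - Phi(|z|)) = 0.780879.
Step 6: alpha = 0.05. fail to reject H0.

R = 7, z = -0.2782, p = 0.780879, fail to reject H0.


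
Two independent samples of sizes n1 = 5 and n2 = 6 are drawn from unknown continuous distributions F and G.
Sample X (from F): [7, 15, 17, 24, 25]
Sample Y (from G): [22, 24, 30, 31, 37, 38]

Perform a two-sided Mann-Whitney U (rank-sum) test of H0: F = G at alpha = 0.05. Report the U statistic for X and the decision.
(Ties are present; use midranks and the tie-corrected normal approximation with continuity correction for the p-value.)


Step 1: Combine and sort all 11 observations; assign midranks.
sorted (value, group): (7,X), (15,X), (17,X), (22,Y), (24,X), (24,Y), (25,X), (30,Y), (31,Y), (37,Y), (38,Y)
ranks: 7->1, 15->2, 17->3, 22->4, 24->5.5, 24->5.5, 25->7, 30->8, 31->9, 37->10, 38->11
Step 2: Rank sum for X: R1 = 1 + 2 + 3 + 5.5 + 7 = 18.5.
Step 3: U_X = R1 - n1(n1+1)/2 = 18.5 - 5*6/2 = 18.5 - 15 = 3.5.
       U_Y = n1*n2 - U_X = 30 - 3.5 = 26.5.
Step 4: Ties are present, so use the tie-corrected normal approximation (with continuity correction) for the p-value.
Step 5: p-value = 0.044126; compare to alpha = 0.05. reject H0.

U_X = 3.5, p = 0.044126, reject H0 at alpha = 0.05.


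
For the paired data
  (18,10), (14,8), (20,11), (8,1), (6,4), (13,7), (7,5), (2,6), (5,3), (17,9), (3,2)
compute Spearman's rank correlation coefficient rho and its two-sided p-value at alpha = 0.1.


Step 1: Rank x and y separately (midranks; no ties here).
rank(x): 18->10, 14->8, 20->11, 8->6, 6->4, 13->7, 7->5, 2->1, 5->3, 17->9, 3->2
rank(y): 10->10, 8->8, 11->11, 1->1, 4->4, 7->7, 5->5, 6->6, 3->3, 9->9, 2->2
Step 2: d_i = R_x(i) - R_y(i); compute d_i^2.
  (10-10)^2=0, (8-8)^2=0, (11-11)^2=0, (6-1)^2=25, (4-4)^2=0, (7-7)^2=0, (5-5)^2=0, (1-6)^2=25, (3-3)^2=0, (9-9)^2=0, (2-2)^2=0
sum(d^2) = 50.
Step 3: rho = 1 - 6*50 / (11*(11^2 - 1)) = 1 - 300/1320 = 0.772727.
Step 4: Under H0, t = rho * sqrt((n-2)/(1-rho^2)) = 3.6522 ~ t(9).
Step 5: Two-sided p-value from the t-distribution with 9 df = 0.005299.
Step 6: alpha = 0.1. reject H0.

rho = 0.7727, p = 0.005299, reject H0 at alpha = 0.1.


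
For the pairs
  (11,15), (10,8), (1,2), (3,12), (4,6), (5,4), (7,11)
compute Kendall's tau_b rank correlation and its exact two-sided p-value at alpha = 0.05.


Step 1: Enumerate the 21 unordered pairs (i,j) with i<j and classify each by sign(x_j-x_i) * sign(y_j-y_i).
  (1,2):dx=-1,dy=-7->C; (1,3):dx=-10,dy=-13->C; (1,4):dx=-8,dy=-3->C; (1,5):dx=-7,dy=-9->C
  (1,6):dx=-6,dy=-11->C; (1,7):dx=-4,dy=-4->C; (2,3):dx=-9,dy=-6->C; (2,4):dx=-7,dy=+4->D
  (2,5):dx=-6,dy=-2->C; (2,6):dx=-5,dy=-4->C; (2,7):dx=-3,dy=+3->D; (3,4):dx=+2,dy=+10->C
  (3,5):dx=+3,dy=+4->C; (3,6):dx=+4,dy=+2->C; (3,7):dx=+6,dy=+9->C; (4,5):dx=+1,dy=-6->D
  (4,6):dx=+2,dy=-8->D; (4,7):dx=+4,dy=-1->D; (5,6):dx=+1,dy=-2->D; (5,7):dx=+3,dy=+5->C
  (6,7):dx=+2,dy=+7->C
Step 2: C = 15, D = 6, total pairs = 21.
Step 3: tau = (C - D)/(n(n-1)/2) = (15 - 6)/21 = 0.428571.
Step 4: Exact two-sided p-value (enumerate n! = 5040 permutations of y under H0): p = 0.238889.
Step 5: alpha = 0.05. fail to reject H0.

tau_b = 0.4286 (C=15, D=6), p = 0.238889, fail to reject H0.


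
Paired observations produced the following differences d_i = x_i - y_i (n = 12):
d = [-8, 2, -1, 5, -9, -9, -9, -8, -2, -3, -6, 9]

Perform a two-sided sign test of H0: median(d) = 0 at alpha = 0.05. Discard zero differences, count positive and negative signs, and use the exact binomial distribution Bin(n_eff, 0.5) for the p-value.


Step 1: Discard zero differences. Original n = 12; n_eff = number of nonzero differences = 12.
Nonzero differences (with sign): -8, +2, -1, +5, -9, -9, -9, -8, -2, -3, -6, +9
Step 2: Count signs: positive = 3, negative = 9.
Step 3: Under H0: P(positive) = 0.5, so the number of positives S ~ Bin(12, 0.5).
Step 4: Two-sided exact p-value = sum of Bin(12,0.5) probabilities at or below the observed probability = 0.145996.
Step 5: alpha = 0.05. fail to reject H0.

n_eff = 12, pos = 3, neg = 9, p = 0.145996, fail to reject H0.


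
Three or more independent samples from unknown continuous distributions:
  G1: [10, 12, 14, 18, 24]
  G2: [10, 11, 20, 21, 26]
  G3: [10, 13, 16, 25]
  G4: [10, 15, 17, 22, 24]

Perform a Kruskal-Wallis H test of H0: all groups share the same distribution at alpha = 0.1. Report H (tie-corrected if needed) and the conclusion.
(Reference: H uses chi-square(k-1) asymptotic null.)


Step 1: Combine all N = 19 observations and assign midranks.
sorted (value, group, rank): (10,G1,2.5), (10,G2,2.5), (10,G3,2.5), (10,G4,2.5), (11,G2,5), (12,G1,6), (13,G3,7), (14,G1,8), (15,G4,9), (16,G3,10), (17,G4,11), (18,G1,12), (20,G2,13), (21,G2,14), (22,G4,15), (24,G1,16.5), (24,G4,16.5), (25,G3,18), (26,G2,19)
Step 2: Sum ranks within each group.
R_1 = 45 (n_1 = 5)
R_2 = 53.5 (n_2 = 5)
R_3 = 37.5 (n_3 = 4)
R_4 = 54 (n_4 = 5)
Step 3: H = 12/(N(N+1)) * sum(R_i^2/n_i) - 3(N+1)
     = 12/(19*20) * (45^2/5 + 53.5^2/5 + 37.5^2/4 + 54^2/5) - 3*20
     = 0.031579 * 1912.21 - 60
     = 0.385658.
Step 4: Ties present; correction factor C = 1 - 66/(19^3 - 19) = 0.990351. Corrected H = 0.385658 / 0.990351 = 0.389415.
Step 5: Under H0, H ~ chi^2(3); p-value = 0.942420.
Step 6: alpha = 0.1. fail to reject H0.

H = 0.3894, df = 3, p = 0.942420, fail to reject H0.


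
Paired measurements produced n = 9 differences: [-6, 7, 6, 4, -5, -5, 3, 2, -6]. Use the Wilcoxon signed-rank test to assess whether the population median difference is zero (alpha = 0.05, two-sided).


Step 1: Drop any zero differences (none here) and take |d_i|.
|d| = [6, 7, 6, 4, 5, 5, 3, 2, 6]
Step 2: Midrank |d_i| (ties get averaged ranks).
ranks: |6|->7, |7|->9, |6|->7, |4|->3, |5|->4.5, |5|->4.5, |3|->2, |2|->1, |6|->7
Step 3: Attach original signs; sum ranks with positive sign and with negative sign.
W+ = 9 + 7 + 3 + 2 + 1 = 22
W- = 7 + 4.5 + 4.5 + 7 = 23
(Check: W+ + W- = 45 should equal n(n+1)/2 = 45.)
Step 4: Test statistic W = min(W+, W-) = 22.
Step 5: Ties in |d|, so use the tie-corrected normal approximation.
        E[W] = n(n+1)/4 = 9*10/4 = 22.5.
        Tie groups: |d|=5 (t=2), |d|=6 (t=3); sum(t^3 - t) = 30.
        Var[W] = n(n+1)(2n+1)/24 - sum(t^3-t)/48 = 1710/24 - 30/48 = 70.625.
        z = (W - E[W]) / sqrt(Var[W]) = (22 - 22.5) / 8.4039 = -0.0595.
        Two-sided p = 2*Phi(z) = 0.952557.
Step 6: alpha = 0.05. fail to reject H0.

W+ = 22, W- = 23, W = min = 22, p = 0.952557, fail to reject H0.


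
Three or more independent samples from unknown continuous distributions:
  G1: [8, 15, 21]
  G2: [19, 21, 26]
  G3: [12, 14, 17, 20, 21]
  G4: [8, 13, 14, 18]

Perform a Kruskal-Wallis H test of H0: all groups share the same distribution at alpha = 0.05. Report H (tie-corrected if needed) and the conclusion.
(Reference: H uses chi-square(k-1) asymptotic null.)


Step 1: Combine all N = 15 observations and assign midranks.
sorted (value, group, rank): (8,G1,1.5), (8,G4,1.5), (12,G3,3), (13,G4,4), (14,G3,5.5), (14,G4,5.5), (15,G1,7), (17,G3,8), (18,G4,9), (19,G2,10), (20,G3,11), (21,G1,13), (21,G2,13), (21,G3,13), (26,G2,15)
Step 2: Sum ranks within each group.
R_1 = 21.5 (n_1 = 3)
R_2 = 38 (n_2 = 3)
R_3 = 40.5 (n_3 = 5)
R_4 = 20 (n_4 = 4)
Step 3: H = 12/(N(N+1)) * sum(R_i^2/n_i) - 3(N+1)
     = 12/(15*16) * (21.5^2/3 + 38^2/3 + 40.5^2/5 + 20^2/4) - 3*16
     = 0.050000 * 1063.47 - 48
     = 5.173333.
Step 4: Ties present; correction factor C = 1 - 36/(15^3 - 15) = 0.989286. Corrected H = 5.173333 / 0.989286 = 5.229362.
Step 5: Under H0, H ~ chi^2(3); p-value = 0.155752.
Step 6: alpha = 0.05. fail to reject H0.

H = 5.2294, df = 3, p = 0.155752, fail to reject H0.


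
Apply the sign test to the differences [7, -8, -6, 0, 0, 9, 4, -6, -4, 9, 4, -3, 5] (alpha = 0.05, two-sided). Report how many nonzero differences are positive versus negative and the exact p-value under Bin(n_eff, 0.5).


Step 1: Discard zero differences. Original n = 13; n_eff = number of nonzero differences = 11.
Nonzero differences (with sign): +7, -8, -6, +9, +4, -6, -4, +9, +4, -3, +5
Step 2: Count signs: positive = 6, negative = 5.
Step 3: Under H0: P(positive) = 0.5, so the number of positives S ~ Bin(11, 0.5).
Step 4: Two-sided exact p-value = sum of Bin(11,0.5) probabilities at or below the observed probability = 1.000000.
Step 5: alpha = 0.05. fail to reject H0.

n_eff = 11, pos = 6, neg = 5, p = 1.000000, fail to reject H0.


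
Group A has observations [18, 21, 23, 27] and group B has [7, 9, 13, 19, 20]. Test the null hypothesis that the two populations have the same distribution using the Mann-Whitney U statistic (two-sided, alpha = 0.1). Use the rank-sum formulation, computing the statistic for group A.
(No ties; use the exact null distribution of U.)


Step 1: Combine and sort all 9 observations; assign midranks.
sorted (value, group): (7,Y), (9,Y), (13,Y), (18,X), (19,Y), (20,Y), (21,X), (23,X), (27,X)
ranks: 7->1, 9->2, 13->3, 18->4, 19->5, 20->6, 21->7, 23->8, 27->9
Step 2: Rank sum for X: R1 = 4 + 7 + 8 + 9 = 28.
Step 3: U_X = R1 - n1(n1+1)/2 = 28 - 4*5/2 = 28 - 10 = 18.
       U_Y = n1*n2 - U_X = 20 - 18 = 2.
Step 4: No ties, so the exact null distribution of U (based on enumerating the C(9,4) = 126 equally likely rank assignments) gives the two-sided p-value.
Step 5: p-value = 0.063492; compare to alpha = 0.1. reject H0.

U_X = 18, p = 0.063492, reject H0 at alpha = 0.1.


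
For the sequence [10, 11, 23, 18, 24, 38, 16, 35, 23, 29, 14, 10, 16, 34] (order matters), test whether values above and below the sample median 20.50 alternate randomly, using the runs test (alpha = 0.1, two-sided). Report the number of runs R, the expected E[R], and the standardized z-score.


Step 1: Compute median = 20.50; label A = above, B = below.
Labels in order: BBABAABAAABBBA  (n_A = 7, n_B = 7)
Step 2: Count runs R = 8.
Step 3: Under H0 (random ordering), E[R] = 2*n_A*n_B/(n_A+n_B) + 1 = 2*7*7/14 + 1 = 8.0000.
        Var[R] = 2*n_A*n_B*(2*n_A*n_B - n_A - n_B) / ((n_A+n_B)^2 * (n_A+n_B-1)) = 8232/2548 = 3.2308.
        SD[R] = 1.7974.
Step 4: R = E[R], so z = 0 with no continuity correction.
Step 5: Two-sided p-value via normal approximation = 2*(1 - Phi(|z|)) = 1.000000.
Step 6: alpha = 0.1. fail to reject H0.

R = 8, z = 0.0000, p = 1.000000, fail to reject H0.


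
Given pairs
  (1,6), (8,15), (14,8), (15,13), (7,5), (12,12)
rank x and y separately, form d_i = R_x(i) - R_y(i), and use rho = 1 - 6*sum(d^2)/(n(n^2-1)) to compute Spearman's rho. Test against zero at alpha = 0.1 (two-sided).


Step 1: Rank x and y separately (midranks; no ties here).
rank(x): 1->1, 8->3, 14->5, 15->6, 7->2, 12->4
rank(y): 6->2, 15->6, 8->3, 13->5, 5->1, 12->4
Step 2: d_i = R_x(i) - R_y(i); compute d_i^2.
  (1-2)^2=1, (3-6)^2=9, (5-3)^2=4, (6-5)^2=1, (2-1)^2=1, (4-4)^2=0
sum(d^2) = 16.
Step 3: rho = 1 - 6*16 / (6*(6^2 - 1)) = 1 - 96/210 = 0.542857.
Step 4: Under H0, t = rho * sqrt((n-2)/(1-rho^2)) = 1.2928 ~ t(4).
Step 5: Two-sided p-value from the t-distribution with 4 df = 0.265703.
Step 6: alpha = 0.1. fail to reject H0.

rho = 0.5429, p = 0.265703, fail to reject H0 at alpha = 0.1.


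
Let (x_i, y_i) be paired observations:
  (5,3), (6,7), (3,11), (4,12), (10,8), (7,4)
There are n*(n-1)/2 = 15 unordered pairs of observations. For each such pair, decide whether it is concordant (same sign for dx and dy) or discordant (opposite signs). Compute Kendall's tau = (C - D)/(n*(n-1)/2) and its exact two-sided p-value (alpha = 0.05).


Step 1: Enumerate the 15 unordered pairs (i,j) with i<j and classify each by sign(x_j-x_i) * sign(y_j-y_i).
  (1,2):dx=+1,dy=+4->C; (1,3):dx=-2,dy=+8->D; (1,4):dx=-1,dy=+9->D; (1,5):dx=+5,dy=+5->C
  (1,6):dx=+2,dy=+1->C; (2,3):dx=-3,dy=+4->D; (2,4):dx=-2,dy=+5->D; (2,5):dx=+4,dy=+1->C
  (2,6):dx=+1,dy=-3->D; (3,4):dx=+1,dy=+1->C; (3,5):dx=+7,dy=-3->D; (3,6):dx=+4,dy=-7->D
  (4,5):dx=+6,dy=-4->D; (4,6):dx=+3,dy=-8->D; (5,6):dx=-3,dy=-4->C
Step 2: C = 6, D = 9, total pairs = 15.
Step 3: tau = (C - D)/(n(n-1)/2) = (6 - 9)/15 = -0.200000.
Step 4: Exact two-sided p-value (enumerate n! = 720 permutations of y under H0): p = 0.719444.
Step 5: alpha = 0.05. fail to reject H0.

tau_b = -0.2000 (C=6, D=9), p = 0.719444, fail to reject H0.


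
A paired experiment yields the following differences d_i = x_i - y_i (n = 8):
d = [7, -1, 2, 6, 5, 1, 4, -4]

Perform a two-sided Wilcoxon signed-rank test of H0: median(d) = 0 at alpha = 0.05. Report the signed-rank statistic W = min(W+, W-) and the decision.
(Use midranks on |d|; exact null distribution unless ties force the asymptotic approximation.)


Step 1: Drop any zero differences (none here) and take |d_i|.
|d| = [7, 1, 2, 6, 5, 1, 4, 4]
Step 2: Midrank |d_i| (ties get averaged ranks).
ranks: |7|->8, |1|->1.5, |2|->3, |6|->7, |5|->6, |1|->1.5, |4|->4.5, |4|->4.5
Step 3: Attach original signs; sum ranks with positive sign and with negative sign.
W+ = 8 + 3 + 7 + 6 + 1.5 + 4.5 = 30
W- = 1.5 + 4.5 = 6
(Check: W+ + W- = 36 should equal n(n+1)/2 = 36.)
Step 4: Test statistic W = min(W+, W-) = 6.
Step 5: Ties in |d|, so use the tie-corrected normal approximation.
        E[W] = n(n+1)/4 = 8*9/4 = 18.
        Tie groups: |d|=1 (t=2), |d|=4 (t=2); sum(t^3 - t) = 12.
        Var[W] = n(n+1)(2n+1)/24 - sum(t^3-t)/48 = 1224/24 - 12/48 = 50.75.
        z = (W - E[W]) / sqrt(Var[W]) = (6 - 18) / 7.1239 = -1.6845.
        Two-sided p = 2*Phi(z) = 0.092091.
Step 6: alpha = 0.05. fail to reject H0.

W+ = 30, W- = 6, W = min = 6, p = 0.092091, fail to reject H0.


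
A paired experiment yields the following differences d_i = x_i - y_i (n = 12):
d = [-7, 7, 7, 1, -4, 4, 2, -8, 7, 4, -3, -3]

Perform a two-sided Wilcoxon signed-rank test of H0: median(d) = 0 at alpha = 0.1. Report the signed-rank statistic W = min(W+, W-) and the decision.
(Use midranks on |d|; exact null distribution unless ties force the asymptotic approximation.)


Step 1: Drop any zero differences (none here) and take |d_i|.
|d| = [7, 7, 7, 1, 4, 4, 2, 8, 7, 4, 3, 3]
Step 2: Midrank |d_i| (ties get averaged ranks).
ranks: |7|->9.5, |7|->9.5, |7|->9.5, |1|->1, |4|->6, |4|->6, |2|->2, |8|->12, |7|->9.5, |4|->6, |3|->3.5, |3|->3.5
Step 3: Attach original signs; sum ranks with positive sign and with negative sign.
W+ = 9.5 + 9.5 + 1 + 6 + 2 + 9.5 + 6 = 43.5
W- = 9.5 + 6 + 12 + 3.5 + 3.5 = 34.5
(Check: W+ + W- = 78 should equal n(n+1)/2 = 78.)
Step 4: Test statistic W = min(W+, W-) = 34.5.
Step 5: Ties in |d|, so use the tie-corrected normal approximation.
        E[W] = n(n+1)/4 = 12*13/4 = 39.
        Tie groups: |d|=3 (t=2), |d|=4 (t=3), |d|=7 (t=4); sum(t^3 - t) = 90.
        Var[W] = n(n+1)(2n+1)/24 - sum(t^3-t)/48 = 3900/24 - 90/48 = 160.625.
        z = (W - E[W]) / sqrt(Var[W]) = (34.5 - 39) / 12.6738 = -0.3551.
        Two-sided p = 2*Phi(z) = 0.722542.
Step 6: alpha = 0.1. fail to reject H0.

W+ = 43.5, W- = 34.5, W = min = 34.5, p = 0.722542, fail to reject H0.


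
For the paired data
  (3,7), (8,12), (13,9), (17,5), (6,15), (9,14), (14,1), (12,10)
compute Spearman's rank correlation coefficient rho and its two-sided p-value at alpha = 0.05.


Step 1: Rank x and y separately (midranks; no ties here).
rank(x): 3->1, 8->3, 13->6, 17->8, 6->2, 9->4, 14->7, 12->5
rank(y): 7->3, 12->6, 9->4, 5->2, 15->8, 14->7, 1->1, 10->5
Step 2: d_i = R_x(i) - R_y(i); compute d_i^2.
  (1-3)^2=4, (3-6)^2=9, (6-4)^2=4, (8-2)^2=36, (2-8)^2=36, (4-7)^2=9, (7-1)^2=36, (5-5)^2=0
sum(d^2) = 134.
Step 3: rho = 1 - 6*134 / (8*(8^2 - 1)) = 1 - 804/504 = -0.595238.
Step 4: Under H0, t = rho * sqrt((n-2)/(1-rho^2)) = -1.8145 ~ t(6).
Step 5: Two-sided p-value from the t-distribution with 6 df = 0.119530.
Step 6: alpha = 0.05. fail to reject H0.

rho = -0.5952, p = 0.119530, fail to reject H0 at alpha = 0.05.


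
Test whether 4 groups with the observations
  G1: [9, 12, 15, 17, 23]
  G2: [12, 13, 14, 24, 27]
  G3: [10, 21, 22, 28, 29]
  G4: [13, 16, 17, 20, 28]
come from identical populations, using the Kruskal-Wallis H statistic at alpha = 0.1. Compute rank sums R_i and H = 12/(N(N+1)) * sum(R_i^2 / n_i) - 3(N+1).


Step 1: Combine all N = 20 observations and assign midranks.
sorted (value, group, rank): (9,G1,1), (10,G3,2), (12,G1,3.5), (12,G2,3.5), (13,G2,5.5), (13,G4,5.5), (14,G2,7), (15,G1,8), (16,G4,9), (17,G1,10.5), (17,G4,10.5), (20,G4,12), (21,G3,13), (22,G3,14), (23,G1,15), (24,G2,16), (27,G2,17), (28,G3,18.5), (28,G4,18.5), (29,G3,20)
Step 2: Sum ranks within each group.
R_1 = 38 (n_1 = 5)
R_2 = 49 (n_2 = 5)
R_3 = 67.5 (n_3 = 5)
R_4 = 55.5 (n_4 = 5)
Step 3: H = 12/(N(N+1)) * sum(R_i^2/n_i) - 3(N+1)
     = 12/(20*21) * (38^2/5 + 49^2/5 + 67.5^2/5 + 55.5^2/5) - 3*21
     = 0.028571 * 2296.3 - 63
     = 2.608571.
Step 4: Ties present; correction factor C = 1 - 24/(20^3 - 20) = 0.996992. Corrected H = 2.608571 / 0.996992 = 2.616440.
Step 5: Under H0, H ~ chi^2(3); p-value = 0.454615.
Step 6: alpha = 0.1. fail to reject H0.

H = 2.6164, df = 3, p = 0.454615, fail to reject H0.


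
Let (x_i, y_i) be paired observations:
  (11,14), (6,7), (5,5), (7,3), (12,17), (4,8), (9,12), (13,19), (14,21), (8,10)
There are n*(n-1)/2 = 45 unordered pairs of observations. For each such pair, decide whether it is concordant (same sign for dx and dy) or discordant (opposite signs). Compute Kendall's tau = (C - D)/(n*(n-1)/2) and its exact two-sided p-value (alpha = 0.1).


Step 1: Enumerate the 45 unordered pairs (i,j) with i<j and classify each by sign(x_j-x_i) * sign(y_j-y_i).
  (1,2):dx=-5,dy=-7->C; (1,3):dx=-6,dy=-9->C; (1,4):dx=-4,dy=-11->C; (1,5):dx=+1,dy=+3->C
  (1,6):dx=-7,dy=-6->C; (1,7):dx=-2,dy=-2->C; (1,8):dx=+2,dy=+5->C; (1,9):dx=+3,dy=+7->C
  (1,10):dx=-3,dy=-4->C; (2,3):dx=-1,dy=-2->C; (2,4):dx=+1,dy=-4->D; (2,5):dx=+6,dy=+10->C
  (2,6):dx=-2,dy=+1->D; (2,7):dx=+3,dy=+5->C; (2,8):dx=+7,dy=+12->C; (2,9):dx=+8,dy=+14->C
  (2,10):dx=+2,dy=+3->C; (3,4):dx=+2,dy=-2->D; (3,5):dx=+7,dy=+12->C; (3,6):dx=-1,dy=+3->D
  (3,7):dx=+4,dy=+7->C; (3,8):dx=+8,dy=+14->C; (3,9):dx=+9,dy=+16->C; (3,10):dx=+3,dy=+5->C
  (4,5):dx=+5,dy=+14->C; (4,6):dx=-3,dy=+5->D; (4,7):dx=+2,dy=+9->C; (4,8):dx=+6,dy=+16->C
  (4,9):dx=+7,dy=+18->C; (4,10):dx=+1,dy=+7->C; (5,6):dx=-8,dy=-9->C; (5,7):dx=-3,dy=-5->C
  (5,8):dx=+1,dy=+2->C; (5,9):dx=+2,dy=+4->C; (5,10):dx=-4,dy=-7->C; (6,7):dx=+5,dy=+4->C
  (6,8):dx=+9,dy=+11->C; (6,9):dx=+10,dy=+13->C; (6,10):dx=+4,dy=+2->C; (7,8):dx=+4,dy=+7->C
  (7,9):dx=+5,dy=+9->C; (7,10):dx=-1,dy=-2->C; (8,9):dx=+1,dy=+2->C; (8,10):dx=-5,dy=-9->C
  (9,10):dx=-6,dy=-11->C
Step 2: C = 40, D = 5, total pairs = 45.
Step 3: tau = (C - D)/(n(n-1)/2) = (40 - 5)/45 = 0.777778.
Step 4: Exact two-sided p-value (enumerate n! = 3628800 permutations of y under H0): p = 0.000946.
Step 5: alpha = 0.1. reject H0.

tau_b = 0.7778 (C=40, D=5), p = 0.000946, reject H0.


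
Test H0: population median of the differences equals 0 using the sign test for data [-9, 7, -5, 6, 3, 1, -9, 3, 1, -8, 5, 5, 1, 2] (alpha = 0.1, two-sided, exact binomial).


Step 1: Discard zero differences. Original n = 14; n_eff = number of nonzero differences = 14.
Nonzero differences (with sign): -9, +7, -5, +6, +3, +1, -9, +3, +1, -8, +5, +5, +1, +2
Step 2: Count signs: positive = 10, negative = 4.
Step 3: Under H0: P(positive) = 0.5, so the number of positives S ~ Bin(14, 0.5).
Step 4: Two-sided exact p-value = sum of Bin(14,0.5) probabilities at or below the observed probability = 0.179565.
Step 5: alpha = 0.1. fail to reject H0.

n_eff = 14, pos = 10, neg = 4, p = 0.179565, fail to reject H0.


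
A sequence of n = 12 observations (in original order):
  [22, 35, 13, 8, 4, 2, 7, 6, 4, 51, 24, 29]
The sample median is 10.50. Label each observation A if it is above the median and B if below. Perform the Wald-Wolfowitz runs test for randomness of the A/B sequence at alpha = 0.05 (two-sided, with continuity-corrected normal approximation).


Step 1: Compute median = 10.50; label A = above, B = below.
Labels in order: AAABBBBBBAAA  (n_A = 6, n_B = 6)
Step 2: Count runs R = 3.
Step 3: Under H0 (random ordering), E[R] = 2*n_A*n_B/(n_A+n_B) + 1 = 2*6*6/12 + 1 = 7.0000.
        Var[R] = 2*n_A*n_B*(2*n_A*n_B - n_A - n_B) / ((n_A+n_B)^2 * (n_A+n_B-1)) = 4320/1584 = 2.7273.
        SD[R] = 1.6514.
Step 4: Continuity-corrected z = (R + 0.5 - E[R]) / SD[R] = (3 + 0.5 - 7.0000) / 1.6514 = -2.1194.
Step 5: Two-sided p-value via normal approximation = 2*(1 - Phi(|z|)) = 0.034060.
Step 6: alpha = 0.05. reject H0.

R = 3, z = -2.1194, p = 0.034060, reject H0.


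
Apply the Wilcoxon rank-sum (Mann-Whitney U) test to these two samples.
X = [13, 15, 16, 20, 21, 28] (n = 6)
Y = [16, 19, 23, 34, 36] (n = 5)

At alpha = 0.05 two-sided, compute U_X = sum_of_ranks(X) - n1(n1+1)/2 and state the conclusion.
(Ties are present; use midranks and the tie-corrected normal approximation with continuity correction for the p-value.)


Step 1: Combine and sort all 11 observations; assign midranks.
sorted (value, group): (13,X), (15,X), (16,X), (16,Y), (19,Y), (20,X), (21,X), (23,Y), (28,X), (34,Y), (36,Y)
ranks: 13->1, 15->2, 16->3.5, 16->3.5, 19->5, 20->6, 21->7, 23->8, 28->9, 34->10, 36->11
Step 2: Rank sum for X: R1 = 1 + 2 + 3.5 + 6 + 7 + 9 = 28.5.
Step 3: U_X = R1 - n1(n1+1)/2 = 28.5 - 6*7/2 = 28.5 - 21 = 7.5.
       U_Y = n1*n2 - U_X = 30 - 7.5 = 22.5.
Step 4: Ties are present, so use the tie-corrected normal approximation (with continuity correction) for the p-value.
Step 5: p-value = 0.200217; compare to alpha = 0.05. fail to reject H0.

U_X = 7.5, p = 0.200217, fail to reject H0 at alpha = 0.05.


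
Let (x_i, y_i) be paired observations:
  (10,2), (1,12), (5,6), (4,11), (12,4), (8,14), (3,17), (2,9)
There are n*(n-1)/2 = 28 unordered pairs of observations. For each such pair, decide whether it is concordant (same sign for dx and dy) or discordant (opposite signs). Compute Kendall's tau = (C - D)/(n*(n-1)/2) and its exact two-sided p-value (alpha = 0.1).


Step 1: Enumerate the 28 unordered pairs (i,j) with i<j and classify each by sign(x_j-x_i) * sign(y_j-y_i).
  (1,2):dx=-9,dy=+10->D; (1,3):dx=-5,dy=+4->D; (1,4):dx=-6,dy=+9->D; (1,5):dx=+2,dy=+2->C
  (1,6):dx=-2,dy=+12->D; (1,7):dx=-7,dy=+15->D; (1,8):dx=-8,dy=+7->D; (2,3):dx=+4,dy=-6->D
  (2,4):dx=+3,dy=-1->D; (2,5):dx=+11,dy=-8->D; (2,6):dx=+7,dy=+2->C; (2,7):dx=+2,dy=+5->C
  (2,8):dx=+1,dy=-3->D; (3,4):dx=-1,dy=+5->D; (3,5):dx=+7,dy=-2->D; (3,6):dx=+3,dy=+8->C
  (3,7):dx=-2,dy=+11->D; (3,8):dx=-3,dy=+3->D; (4,5):dx=+8,dy=-7->D; (4,6):dx=+4,dy=+3->C
  (4,7):dx=-1,dy=+6->D; (4,8):dx=-2,dy=-2->C; (5,6):dx=-4,dy=+10->D; (5,7):dx=-9,dy=+13->D
  (5,8):dx=-10,dy=+5->D; (6,7):dx=-5,dy=+3->D; (6,8):dx=-6,dy=-5->C; (7,8):dx=-1,dy=-8->C
Step 2: C = 8, D = 20, total pairs = 28.
Step 3: tau = (C - D)/(n(n-1)/2) = (8 - 20)/28 = -0.428571.
Step 4: Exact two-sided p-value (enumerate n! = 40320 permutations of y under H0): p = 0.178869.
Step 5: alpha = 0.1. fail to reject H0.

tau_b = -0.4286 (C=8, D=20), p = 0.178869, fail to reject H0.


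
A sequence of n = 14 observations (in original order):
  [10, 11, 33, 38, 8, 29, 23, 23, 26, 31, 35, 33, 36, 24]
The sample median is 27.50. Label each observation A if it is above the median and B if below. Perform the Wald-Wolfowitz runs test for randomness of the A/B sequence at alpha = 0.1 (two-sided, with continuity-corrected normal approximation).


Step 1: Compute median = 27.50; label A = above, B = below.
Labels in order: BBAABABBBAAAAB  (n_A = 7, n_B = 7)
Step 2: Count runs R = 7.
Step 3: Under H0 (random ordering), E[R] = 2*n_A*n_B/(n_A+n_B) + 1 = 2*7*7/14 + 1 = 8.0000.
        Var[R] = 2*n_A*n_B*(2*n_A*n_B - n_A - n_B) / ((n_A+n_B)^2 * (n_A+n_B-1)) = 8232/2548 = 3.2308.
        SD[R] = 1.7974.
Step 4: Continuity-corrected z = (R + 0.5 - E[R]) / SD[R] = (7 + 0.5 - 8.0000) / 1.7974 = -0.2782.
Step 5: Two-sided p-value via normal approximation = 2*(1 - Phi(|z|)) = 0.780879.
Step 6: alpha = 0.1. fail to reject H0.

R = 7, z = -0.2782, p = 0.780879, fail to reject H0.


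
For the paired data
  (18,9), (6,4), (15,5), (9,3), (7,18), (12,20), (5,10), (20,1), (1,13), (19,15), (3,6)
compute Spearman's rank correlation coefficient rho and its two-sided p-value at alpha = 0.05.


Step 1: Rank x and y separately (midranks; no ties here).
rank(x): 18->9, 6->4, 15->8, 9->6, 7->5, 12->7, 5->3, 20->11, 1->1, 19->10, 3->2
rank(y): 9->6, 4->3, 5->4, 3->2, 18->10, 20->11, 10->7, 1->1, 13->8, 15->9, 6->5
Step 2: d_i = R_x(i) - R_y(i); compute d_i^2.
  (9-6)^2=9, (4-3)^2=1, (8-4)^2=16, (6-2)^2=16, (5-10)^2=25, (7-11)^2=16, (3-7)^2=16, (11-1)^2=100, (1-8)^2=49, (10-9)^2=1, (2-5)^2=9
sum(d^2) = 258.
Step 3: rho = 1 - 6*258 / (11*(11^2 - 1)) = 1 - 1548/1320 = -0.172727.
Step 4: Under H0, t = rho * sqrt((n-2)/(1-rho^2)) = -0.5261 ~ t(9).
Step 5: Two-sided p-value from the t-distribution with 9 df = 0.611542.
Step 6: alpha = 0.05. fail to reject H0.

rho = -0.1727, p = 0.611542, fail to reject H0 at alpha = 0.05.


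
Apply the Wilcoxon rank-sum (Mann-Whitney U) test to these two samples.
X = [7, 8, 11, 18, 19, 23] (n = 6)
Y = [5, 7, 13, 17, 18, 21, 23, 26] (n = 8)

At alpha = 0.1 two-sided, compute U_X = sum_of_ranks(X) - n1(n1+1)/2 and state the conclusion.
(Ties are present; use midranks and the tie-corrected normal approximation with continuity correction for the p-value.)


Step 1: Combine and sort all 14 observations; assign midranks.
sorted (value, group): (5,Y), (7,X), (7,Y), (8,X), (11,X), (13,Y), (17,Y), (18,X), (18,Y), (19,X), (21,Y), (23,X), (23,Y), (26,Y)
ranks: 5->1, 7->2.5, 7->2.5, 8->4, 11->5, 13->6, 17->7, 18->8.5, 18->8.5, 19->10, 21->11, 23->12.5, 23->12.5, 26->14
Step 2: Rank sum for X: R1 = 2.5 + 4 + 5 + 8.5 + 10 + 12.5 = 42.5.
Step 3: U_X = R1 - n1(n1+1)/2 = 42.5 - 6*7/2 = 42.5 - 21 = 21.5.
       U_Y = n1*n2 - U_X = 48 - 21.5 = 26.5.
Step 4: Ties are present, so use the tie-corrected normal approximation (with continuity correction) for the p-value.
Step 5: p-value = 0.795593; compare to alpha = 0.1. fail to reject H0.

U_X = 21.5, p = 0.795593, fail to reject H0 at alpha = 0.1.


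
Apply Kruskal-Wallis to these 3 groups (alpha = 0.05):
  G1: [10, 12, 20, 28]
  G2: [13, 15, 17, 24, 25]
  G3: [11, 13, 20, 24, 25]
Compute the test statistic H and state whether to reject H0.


Step 1: Combine all N = 14 observations and assign midranks.
sorted (value, group, rank): (10,G1,1), (11,G3,2), (12,G1,3), (13,G2,4.5), (13,G3,4.5), (15,G2,6), (17,G2,7), (20,G1,8.5), (20,G3,8.5), (24,G2,10.5), (24,G3,10.5), (25,G2,12.5), (25,G3,12.5), (28,G1,14)
Step 2: Sum ranks within each group.
R_1 = 26.5 (n_1 = 4)
R_2 = 40.5 (n_2 = 5)
R_3 = 38 (n_3 = 5)
Step 3: H = 12/(N(N+1)) * sum(R_i^2/n_i) - 3(N+1)
     = 12/(14*15) * (26.5^2/4 + 40.5^2/5 + 38^2/5) - 3*15
     = 0.057143 * 792.413 - 45
     = 0.280714.
Step 4: Ties present; correction factor C = 1 - 24/(14^3 - 14) = 0.991209. Corrected H = 0.280714 / 0.991209 = 0.283204.
Step 5: Under H0, H ~ chi^2(2); p-value = 0.867967.
Step 6: alpha = 0.05. fail to reject H0.

H = 0.2832, df = 2, p = 0.867967, fail to reject H0.


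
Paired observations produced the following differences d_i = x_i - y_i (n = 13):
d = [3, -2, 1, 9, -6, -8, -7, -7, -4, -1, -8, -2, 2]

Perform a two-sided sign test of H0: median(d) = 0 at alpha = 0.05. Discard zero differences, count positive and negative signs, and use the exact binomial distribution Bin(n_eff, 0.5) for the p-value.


Step 1: Discard zero differences. Original n = 13; n_eff = number of nonzero differences = 13.
Nonzero differences (with sign): +3, -2, +1, +9, -6, -8, -7, -7, -4, -1, -8, -2, +2
Step 2: Count signs: positive = 4, negative = 9.
Step 3: Under H0: P(positive) = 0.5, so the number of positives S ~ Bin(13, 0.5).
Step 4: Two-sided exact p-value = sum of Bin(13,0.5) probabilities at or below the observed probability = 0.266846.
Step 5: alpha = 0.05. fail to reject H0.

n_eff = 13, pos = 4, neg = 9, p = 0.266846, fail to reject H0.


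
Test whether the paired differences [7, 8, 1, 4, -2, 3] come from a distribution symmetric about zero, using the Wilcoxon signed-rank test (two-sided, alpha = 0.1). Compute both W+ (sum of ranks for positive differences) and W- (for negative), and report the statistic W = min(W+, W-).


Step 1: Drop any zero differences (none here) and take |d_i|.
|d| = [7, 8, 1, 4, 2, 3]
Step 2: Midrank |d_i| (ties get averaged ranks).
ranks: |7|->5, |8|->6, |1|->1, |4|->4, |2|->2, |3|->3
Step 3: Attach original signs; sum ranks with positive sign and with negative sign.
W+ = 5 + 6 + 1 + 4 + 3 = 19
W- = 2 = 2
(Check: W+ + W- = 21 should equal n(n+1)/2 = 21.)
Step 4: Test statistic W = min(W+, W-) = 2.
Step 5: No ties, so the exact null distribution over the 2^6 = 64 sign assignments gives the two-sided p-value = 0.093750.
Step 6: alpha = 0.1. reject H0.

W+ = 19, W- = 2, W = min = 2, p = 0.093750, reject H0.


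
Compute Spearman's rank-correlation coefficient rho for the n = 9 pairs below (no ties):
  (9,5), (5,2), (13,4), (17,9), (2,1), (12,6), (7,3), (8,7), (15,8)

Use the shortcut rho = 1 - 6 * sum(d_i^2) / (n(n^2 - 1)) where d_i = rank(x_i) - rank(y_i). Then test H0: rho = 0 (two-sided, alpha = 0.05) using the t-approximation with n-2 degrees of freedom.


Step 1: Rank x and y separately (midranks; no ties here).
rank(x): 9->5, 5->2, 13->7, 17->9, 2->1, 12->6, 7->3, 8->4, 15->8
rank(y): 5->5, 2->2, 4->4, 9->9, 1->1, 6->6, 3->3, 7->7, 8->8
Step 2: d_i = R_x(i) - R_y(i); compute d_i^2.
  (5-5)^2=0, (2-2)^2=0, (7-4)^2=9, (9-9)^2=0, (1-1)^2=0, (6-6)^2=0, (3-3)^2=0, (4-7)^2=9, (8-8)^2=0
sum(d^2) = 18.
Step 3: rho = 1 - 6*18 / (9*(9^2 - 1)) = 1 - 108/720 = 0.850000.
Step 4: Under H0, t = rho * sqrt((n-2)/(1-rho^2)) = 4.2691 ~ t(7).
Step 5: Two-sided p-value from the t-distribution with 7 df = 0.003705.
Step 6: alpha = 0.05. reject H0.

rho = 0.8500, p = 0.003705, reject H0 at alpha = 0.05.


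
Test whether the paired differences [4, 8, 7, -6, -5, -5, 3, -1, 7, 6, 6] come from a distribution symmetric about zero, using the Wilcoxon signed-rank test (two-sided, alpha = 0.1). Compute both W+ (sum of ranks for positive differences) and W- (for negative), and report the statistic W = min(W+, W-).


Step 1: Drop any zero differences (none here) and take |d_i|.
|d| = [4, 8, 7, 6, 5, 5, 3, 1, 7, 6, 6]
Step 2: Midrank |d_i| (ties get averaged ranks).
ranks: |4|->3, |8|->11, |7|->9.5, |6|->7, |5|->4.5, |5|->4.5, |3|->2, |1|->1, |7|->9.5, |6|->7, |6|->7
Step 3: Attach original signs; sum ranks with positive sign and with negative sign.
W+ = 3 + 11 + 9.5 + 2 + 9.5 + 7 + 7 = 49
W- = 7 + 4.5 + 4.5 + 1 = 17
(Check: W+ + W- = 66 should equal n(n+1)/2 = 66.)
Step 4: Test statistic W = min(W+, W-) = 17.
Step 5: Ties in |d|, so use the tie-corrected normal approximation.
        E[W] = n(n+1)/4 = 11*12/4 = 33.
        Tie groups: |d|=5 (t=2), |d|=6 (t=3), |d|=7 (t=2); sum(t^3 - t) = 36.
        Var[W] = n(n+1)(2n+1)/24 - sum(t^3-t)/48 = 3036/24 - 36/48 = 125.75.
        z = (W - E[W]) / sqrt(Var[W]) = (17 - 33) / 11.2138 = -1.4268.
        Two-sided p = 2*Phi(z) = 0.153635.
Step 6: alpha = 0.1. fail to reject H0.

W+ = 49, W- = 17, W = min = 17, p = 0.153635, fail to reject H0.


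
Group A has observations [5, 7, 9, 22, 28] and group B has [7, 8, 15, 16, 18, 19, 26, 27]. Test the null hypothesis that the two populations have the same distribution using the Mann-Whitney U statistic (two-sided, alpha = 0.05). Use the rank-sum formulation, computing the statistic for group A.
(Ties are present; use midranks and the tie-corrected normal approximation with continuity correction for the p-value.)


Step 1: Combine and sort all 13 observations; assign midranks.
sorted (value, group): (5,X), (7,X), (7,Y), (8,Y), (9,X), (15,Y), (16,Y), (18,Y), (19,Y), (22,X), (26,Y), (27,Y), (28,X)
ranks: 5->1, 7->2.5, 7->2.5, 8->4, 9->5, 15->6, 16->7, 18->8, 19->9, 22->10, 26->11, 27->12, 28->13
Step 2: Rank sum for X: R1 = 1 + 2.5 + 5 + 10 + 13 = 31.5.
Step 3: U_X = R1 - n1(n1+1)/2 = 31.5 - 5*6/2 = 31.5 - 15 = 16.5.
       U_Y = n1*n2 - U_X = 40 - 16.5 = 23.5.
Step 4: Ties are present, so use the tie-corrected normal approximation (with continuity correction) for the p-value.
Step 5: p-value = 0.660111; compare to alpha = 0.05. fail to reject H0.

U_X = 16.5, p = 0.660111, fail to reject H0 at alpha = 0.05.


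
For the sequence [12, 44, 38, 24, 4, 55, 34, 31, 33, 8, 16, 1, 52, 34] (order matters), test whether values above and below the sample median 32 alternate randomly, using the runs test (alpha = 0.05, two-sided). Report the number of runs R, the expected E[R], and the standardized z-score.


Step 1: Compute median = 32; label A = above, B = below.
Labels in order: BAABBAABABBBAA  (n_A = 7, n_B = 7)
Step 2: Count runs R = 8.
Step 3: Under H0 (random ordering), E[R] = 2*n_A*n_B/(n_A+n_B) + 1 = 2*7*7/14 + 1 = 8.0000.
        Var[R] = 2*n_A*n_B*(2*n_A*n_B - n_A - n_B) / ((n_A+n_B)^2 * (n_A+n_B-1)) = 8232/2548 = 3.2308.
        SD[R] = 1.7974.
Step 4: R = E[R], so z = 0 with no continuity correction.
Step 5: Two-sided p-value via normal approximation = 2*(1 - Phi(|z|)) = 1.000000.
Step 6: alpha = 0.05. fail to reject H0.

R = 8, z = 0.0000, p = 1.000000, fail to reject H0.


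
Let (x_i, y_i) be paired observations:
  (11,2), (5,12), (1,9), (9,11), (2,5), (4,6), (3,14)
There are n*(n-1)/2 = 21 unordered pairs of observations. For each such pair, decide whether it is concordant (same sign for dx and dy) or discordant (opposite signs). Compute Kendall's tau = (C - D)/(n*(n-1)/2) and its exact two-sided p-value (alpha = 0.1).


Step 1: Enumerate the 21 unordered pairs (i,j) with i<j and classify each by sign(x_j-x_i) * sign(y_j-y_i).
  (1,2):dx=-6,dy=+10->D; (1,3):dx=-10,dy=+7->D; (1,4):dx=-2,dy=+9->D; (1,5):dx=-9,dy=+3->D
  (1,6):dx=-7,dy=+4->D; (1,7):dx=-8,dy=+12->D; (2,3):dx=-4,dy=-3->C; (2,4):dx=+4,dy=-1->D
  (2,5):dx=-3,dy=-7->C; (2,6):dx=-1,dy=-6->C; (2,7):dx=-2,dy=+2->D; (3,4):dx=+8,dy=+2->C
  (3,5):dx=+1,dy=-4->D; (3,6):dx=+3,dy=-3->D; (3,7):dx=+2,dy=+5->C; (4,5):dx=-7,dy=-6->C
  (4,6):dx=-5,dy=-5->C; (4,7):dx=-6,dy=+3->D; (5,6):dx=+2,dy=+1->C; (5,7):dx=+1,dy=+9->C
  (6,7):dx=-1,dy=+8->D
Step 2: C = 9, D = 12, total pairs = 21.
Step 3: tau = (C - D)/(n(n-1)/2) = (9 - 12)/21 = -0.142857.
Step 4: Exact two-sided p-value (enumerate n! = 5040 permutations of y under H0): p = 0.772619.
Step 5: alpha = 0.1. fail to reject H0.

tau_b = -0.1429 (C=9, D=12), p = 0.772619, fail to reject H0.


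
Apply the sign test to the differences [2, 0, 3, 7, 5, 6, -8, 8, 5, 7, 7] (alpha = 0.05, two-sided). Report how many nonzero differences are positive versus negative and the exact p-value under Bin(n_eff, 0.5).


Step 1: Discard zero differences. Original n = 11; n_eff = number of nonzero differences = 10.
Nonzero differences (with sign): +2, +3, +7, +5, +6, -8, +8, +5, +7, +7
Step 2: Count signs: positive = 9, negative = 1.
Step 3: Under H0: P(positive) = 0.5, so the number of positives S ~ Bin(10, 0.5).
Step 4: Two-sided exact p-value = sum of Bin(10,0.5) probabilities at or below the observed probability = 0.021484.
Step 5: alpha = 0.05. reject H0.

n_eff = 10, pos = 9, neg = 1, p = 0.021484, reject H0.


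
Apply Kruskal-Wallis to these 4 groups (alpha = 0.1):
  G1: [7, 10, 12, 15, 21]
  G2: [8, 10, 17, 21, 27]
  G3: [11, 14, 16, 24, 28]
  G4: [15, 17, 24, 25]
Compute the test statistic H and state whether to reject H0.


Step 1: Combine all N = 19 observations and assign midranks.
sorted (value, group, rank): (7,G1,1), (8,G2,2), (10,G1,3.5), (10,G2,3.5), (11,G3,5), (12,G1,6), (14,G3,7), (15,G1,8.5), (15,G4,8.5), (16,G3,10), (17,G2,11.5), (17,G4,11.5), (21,G1,13.5), (21,G2,13.5), (24,G3,15.5), (24,G4,15.5), (25,G4,17), (27,G2,18), (28,G3,19)
Step 2: Sum ranks within each group.
R_1 = 32.5 (n_1 = 5)
R_2 = 48.5 (n_2 = 5)
R_3 = 56.5 (n_3 = 5)
R_4 = 52.5 (n_4 = 4)
Step 3: H = 12/(N(N+1)) * sum(R_i^2/n_i) - 3(N+1)
     = 12/(19*20) * (32.5^2/5 + 48.5^2/5 + 56.5^2/5 + 52.5^2/4) - 3*20
     = 0.031579 * 2009.21 - 60
     = 3.448816.
Step 4: Ties present; correction factor C = 1 - 30/(19^3 - 19) = 0.995614. Corrected H = 3.448816 / 0.995614 = 3.464009.
Step 5: Under H0, H ~ chi^2(3); p-value = 0.325460.
Step 6: alpha = 0.1. fail to reject H0.

H = 3.4640, df = 3, p = 0.325460, fail to reject H0.
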